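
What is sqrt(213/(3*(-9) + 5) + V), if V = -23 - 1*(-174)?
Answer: sqrt(68398)/22 ≈ 11.888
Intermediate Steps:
V = 151 (V = -23 + 174 = 151)
sqrt(213/(3*(-9) + 5) + V) = sqrt(213/(3*(-9) + 5) + 151) = sqrt(213/(-27 + 5) + 151) = sqrt(213/(-22) + 151) = sqrt(213*(-1/22) + 151) = sqrt(-213/22 + 151) = sqrt(3109/22) = sqrt(68398)/22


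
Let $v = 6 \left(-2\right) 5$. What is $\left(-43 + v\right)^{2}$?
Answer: $10609$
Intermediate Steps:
$v = -60$ ($v = \left(-12\right) 5 = -60$)
$\left(-43 + v\right)^{2} = \left(-43 - 60\right)^{2} = \left(-103\right)^{2} = 10609$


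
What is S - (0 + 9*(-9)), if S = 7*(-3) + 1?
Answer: 61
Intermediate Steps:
S = -20 (S = -21 + 1 = -20)
S - (0 + 9*(-9)) = -20 - (0 + 9*(-9)) = -20 - (0 - 81) = -20 - 1*(-81) = -20 + 81 = 61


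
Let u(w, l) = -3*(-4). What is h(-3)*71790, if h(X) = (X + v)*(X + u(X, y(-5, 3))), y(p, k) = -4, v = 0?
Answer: -1938330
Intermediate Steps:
u(w, l) = 12
h(X) = X*(12 + X) (h(X) = (X + 0)*(X + 12) = X*(12 + X))
h(-3)*71790 = -3*(12 - 3)*71790 = -3*9*71790 = -27*71790 = -1938330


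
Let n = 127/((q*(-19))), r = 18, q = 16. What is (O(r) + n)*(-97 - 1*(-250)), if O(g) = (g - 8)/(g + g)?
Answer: -6511/304 ≈ -21.418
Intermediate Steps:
O(g) = (-8 + g)/(2*g) (O(g) = (-8 + g)/((2*g)) = (-8 + g)*(1/(2*g)) = (-8 + g)/(2*g))
n = -127/304 (n = 127/((16*(-19))) = 127/(-304) = 127*(-1/304) = -127/304 ≈ -0.41776)
(O(r) + n)*(-97 - 1*(-250)) = ((1/2)*(-8 + 18)/18 - 127/304)*(-97 - 1*(-250)) = ((1/2)*(1/18)*10 - 127/304)*(-97 + 250) = (5/18 - 127/304)*153 = -383/2736*153 = -6511/304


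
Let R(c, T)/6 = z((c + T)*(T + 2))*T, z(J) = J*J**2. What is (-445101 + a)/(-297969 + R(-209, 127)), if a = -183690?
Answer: 209597/300638367719531 ≈ 6.9717e-10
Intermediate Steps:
z(J) = J**3
R(c, T) = 6*T*(2 + T)**3*(T + c)**3 (R(c, T) = 6*(((c + T)*(T + 2))**3*T) = 6*(((T + c)*(2 + T))**3*T) = 6*(((2 + T)*(T + c))**3*T) = 6*(((2 + T)**3*(T + c)**3)*T) = 6*(T*(2 + T)**3*(T + c)**3) = 6*T*(2 + T)**3*(T + c)**3)
(-445101 + a)/(-297969 + R(-209, 127)) = (-445101 - 183690)/(-297969 + 6*127*(127**2 + 2*127 + 2*(-209) + 127*(-209))**3) = -628791/(-297969 + 6*127*(16129 + 254 - 418 - 26543)**3) = -628791/(-297969 + 6*127*(-10578)**3) = -628791/(-297969 + 6*127*(-1183615620552)) = -628791/(-297969 - 901915102860624) = -628791/(-901915103158593) = -628791*(-1/901915103158593) = 209597/300638367719531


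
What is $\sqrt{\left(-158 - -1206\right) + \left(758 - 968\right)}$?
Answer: $\sqrt{838} \approx 28.948$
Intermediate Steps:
$\sqrt{\left(-158 - -1206\right) + \left(758 - 968\right)} = \sqrt{\left(-158 + 1206\right) + \left(758 - 968\right)} = \sqrt{1048 - 210} = \sqrt{838}$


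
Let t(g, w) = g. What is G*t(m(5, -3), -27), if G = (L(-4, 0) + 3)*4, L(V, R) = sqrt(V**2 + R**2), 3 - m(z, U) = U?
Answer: 168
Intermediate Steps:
m(z, U) = 3 - U
L(V, R) = sqrt(R**2 + V**2)
G = 28 (G = (sqrt(0**2 + (-4)**2) + 3)*4 = (sqrt(0 + 16) + 3)*4 = (sqrt(16) + 3)*4 = (4 + 3)*4 = 7*4 = 28)
G*t(m(5, -3), -27) = 28*(3 - 1*(-3)) = 28*(3 + 3) = 28*6 = 168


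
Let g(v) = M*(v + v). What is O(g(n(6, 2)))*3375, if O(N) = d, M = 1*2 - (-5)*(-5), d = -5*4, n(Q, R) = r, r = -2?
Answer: -67500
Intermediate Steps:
n(Q, R) = -2
d = -20
M = -23 (M = 2 - 5*5 = 2 - 25 = -23)
g(v) = -46*v (g(v) = -23*(v + v) = -46*v)
O(N) = -20
O(g(n(6, 2)))*3375 = -20*3375 = -67500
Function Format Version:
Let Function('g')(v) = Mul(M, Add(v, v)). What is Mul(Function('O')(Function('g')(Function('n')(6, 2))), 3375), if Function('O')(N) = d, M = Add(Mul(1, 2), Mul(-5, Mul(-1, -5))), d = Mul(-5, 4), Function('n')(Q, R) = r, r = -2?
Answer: -67500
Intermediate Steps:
Function('n')(Q, R) = -2
d = -20
M = -23 (M = Add(2, Mul(-5, 5)) = Add(2, -25) = -23)
Function('g')(v) = Mul(-46, v) (Function('g')(v) = Mul(-23, Add(v, v)) = Mul(-23, Mul(2, v)) = Mul(-46, v))
Function('O')(N) = -20
Mul(Function('O')(Function('g')(Function('n')(6, 2))), 3375) = Mul(-20, 3375) = -67500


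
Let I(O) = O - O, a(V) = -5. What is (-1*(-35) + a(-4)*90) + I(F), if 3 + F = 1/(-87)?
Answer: -415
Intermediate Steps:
F = -262/87 (F = -3 + 1/(-87) = -3 - 1/87 = -262/87 ≈ -3.0115)
I(O) = 0
(-1*(-35) + a(-4)*90) + I(F) = (-1*(-35) - 5*90) + 0 = (35 - 450) + 0 = -415 + 0 = -415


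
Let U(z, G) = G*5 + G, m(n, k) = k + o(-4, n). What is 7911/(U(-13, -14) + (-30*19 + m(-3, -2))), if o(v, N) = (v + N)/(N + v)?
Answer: -7911/655 ≈ -12.078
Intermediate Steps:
o(v, N) = 1 (o(v, N) = (N + v)/(N + v) = 1)
m(n, k) = 1 + k (m(n, k) = k + 1 = 1 + k)
U(z, G) = 6*G (U(z, G) = 5*G + G = 6*G)
7911/(U(-13, -14) + (-30*19 + m(-3, -2))) = 7911/(6*(-14) + (-30*19 + (1 - 2))) = 7911/(-84 + (-570 - 1)) = 7911/(-84 - 571) = 7911/(-655) = 7911*(-1/655) = -7911/655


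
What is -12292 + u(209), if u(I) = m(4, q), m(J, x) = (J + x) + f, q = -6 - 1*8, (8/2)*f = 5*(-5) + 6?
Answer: -49227/4 ≈ -12307.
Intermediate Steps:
f = -19/4 (f = (5*(-5) + 6)/4 = (-25 + 6)/4 = (1/4)*(-19) = -19/4 ≈ -4.7500)
q = -14 (q = -6 - 8 = -14)
m(J, x) = -19/4 + J + x (m(J, x) = (J + x) - 19/4 = -19/4 + J + x)
u(I) = -59/4 (u(I) = -19/4 + 4 - 14 = -59/4)
-12292 + u(209) = -12292 - 59/4 = -49227/4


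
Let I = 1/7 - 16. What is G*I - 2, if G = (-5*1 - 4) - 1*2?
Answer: 1207/7 ≈ 172.43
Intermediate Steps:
I = -111/7 (I = ⅐ - 16 = -111/7 ≈ -15.857)
G = -11 (G = (-5 - 4) - 2 = -9 - 2 = -11)
G*I - 2 = -11*(-111/7) - 2 = 1221/7 - 2 = 1207/7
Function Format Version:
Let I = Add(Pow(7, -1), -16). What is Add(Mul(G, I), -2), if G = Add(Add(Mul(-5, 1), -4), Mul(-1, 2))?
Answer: Rational(1207, 7) ≈ 172.43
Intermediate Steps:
I = Rational(-111, 7) (I = Add(Rational(1, 7), -16) = Rational(-111, 7) ≈ -15.857)
G = -11 (G = Add(Add(-5, -4), -2) = Add(-9, -2) = -11)
Add(Mul(G, I), -2) = Add(Mul(-11, Rational(-111, 7)), -2) = Add(Rational(1221, 7), -2) = Rational(1207, 7)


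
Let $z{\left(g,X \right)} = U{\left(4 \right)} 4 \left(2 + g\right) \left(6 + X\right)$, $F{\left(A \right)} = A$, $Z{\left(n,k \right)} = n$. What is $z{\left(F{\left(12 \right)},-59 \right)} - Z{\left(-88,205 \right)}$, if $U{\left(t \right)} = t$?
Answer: $-11784$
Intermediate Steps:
$z{\left(g,X \right)} = 16 \left(2 + g\right) \left(6 + X\right)$ ($z{\left(g,X \right)} = 4 \cdot 4 \left(2 + g\right) \left(6 + X\right) = 16 \left(2 + g\right) \left(6 + X\right)$)
$z{\left(F{\left(12 \right)},-59 \right)} - Z{\left(-88,205 \right)} = \left(192 + 32 \left(-59\right) + 96 \cdot 12 + 16 \left(-59\right) 12\right) - -88 = \left(192 - 1888 + 1152 - 11328\right) + 88 = -11872 + 88 = -11784$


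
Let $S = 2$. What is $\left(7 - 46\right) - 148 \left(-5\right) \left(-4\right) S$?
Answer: $-5959$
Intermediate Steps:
$\left(7 - 46\right) - 148 \left(-5\right) \left(-4\right) S = \left(7 - 46\right) - 148 \left(-5\right) \left(-4\right) 2 = \left(7 - 46\right) - 148 \cdot 20 \cdot 2 = -39 - 5920 = -5959$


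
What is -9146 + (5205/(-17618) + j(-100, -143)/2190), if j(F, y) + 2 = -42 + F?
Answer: -58816315877/6430570 ≈ -9146.4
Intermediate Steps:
j(F, y) = -44 + F (j(F, y) = -2 + (-42 + F) = -44 + F)
-9146 + (5205/(-17618) + j(-100, -143)/2190) = -9146 + (5205/(-17618) + (-44 - 100)/2190) = -9146 + (5205*(-1/17618) - 144*1/2190) = -9146 + (-5205/17618 - 24/365) = -9146 - 2322657/6430570 = -58816315877/6430570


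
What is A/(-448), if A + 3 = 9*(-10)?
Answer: 93/448 ≈ 0.20759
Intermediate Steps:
A = -93 (A = -3 + 9*(-10) = -3 - 90 = -93)
A/(-448) = -93/(-448) = -93*(-1/448) = 93/448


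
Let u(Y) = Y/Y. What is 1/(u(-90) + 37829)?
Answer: 1/37830 ≈ 2.6434e-5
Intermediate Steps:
u(Y) = 1
1/(u(-90) + 37829) = 1/(1 + 37829) = 1/37830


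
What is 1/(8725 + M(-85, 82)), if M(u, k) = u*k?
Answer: 1/1755 ≈ 0.00056980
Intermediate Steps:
M(u, k) = k*u
1/(8725 + M(-85, 82)) = 1/(8725 + 82*(-85)) = 1/(8725 - 6970) = 1/1755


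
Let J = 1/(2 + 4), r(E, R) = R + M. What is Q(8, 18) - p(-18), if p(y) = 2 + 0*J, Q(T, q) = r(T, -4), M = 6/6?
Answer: -5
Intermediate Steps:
M = 1 (M = 6*(⅙) = 1)
r(E, R) = 1 + R (r(E, R) = R + 1 = 1 + R)
J = ⅙ (J = 1/6 = ⅙ ≈ 0.16667)
Q(T, q) = -3 (Q(T, q) = 1 - 4 = -3)
p(y) = 2 (p(y) = 2 + 0*(⅙) = 2 + 0 = 2)
Q(8, 18) - p(-18) = -3 - 1*2 = -3 - 2 = -5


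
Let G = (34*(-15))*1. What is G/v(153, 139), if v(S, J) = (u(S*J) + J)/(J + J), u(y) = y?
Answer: -510/77 ≈ -6.6234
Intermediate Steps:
v(S, J) = (J + J*S)/(2*J) (v(S, J) = (S*J + J)/(J + J) = (J*S + J)/((2*J)) = (J + J*S)*(1/(2*J)) = (J + J*S)/(2*J))
G = -510 (G = -510*1 = -510)
G/v(153, 139) = -510/(½ + (½)*153) = -510/(½ + 153/2) = -510/77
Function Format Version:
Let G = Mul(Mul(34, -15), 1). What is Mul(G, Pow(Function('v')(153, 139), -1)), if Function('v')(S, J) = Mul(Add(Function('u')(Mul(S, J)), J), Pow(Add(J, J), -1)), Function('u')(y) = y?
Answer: Rational(-510, 77) ≈ -6.6234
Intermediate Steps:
Function('v')(S, J) = Mul(Rational(1, 2), Pow(J, -1), Add(J, Mul(J, S))) (Function('v')(S, J) = Mul(Add(Mul(S, J), J), Pow(Add(J, J), -1)) = Mul(Add(Mul(J, S), J), Pow(Mul(2, J), -1)) = Mul(Add(J, Mul(J, S)), Mul(Rational(1, 2), Pow(J, -1))) = Mul(Rational(1, 2), Pow(J, -1), Add(J, Mul(J, S))))
G = -510 (G = Mul(-510, 1) = -510)
Mul(G, Pow(Function('v')(153, 139), -1)) = Mul(-510, Pow(Add(Rational(1, 2), Mul(Rational(1, 2), 153)), -1)) = Mul(-510, Pow(Add(Rational(1, 2), Rational(153, 2)), -1)) = Mul(-510, Pow(77, -1)) = Mul(-510, Rational(1, 77)) = Rational(-510, 77)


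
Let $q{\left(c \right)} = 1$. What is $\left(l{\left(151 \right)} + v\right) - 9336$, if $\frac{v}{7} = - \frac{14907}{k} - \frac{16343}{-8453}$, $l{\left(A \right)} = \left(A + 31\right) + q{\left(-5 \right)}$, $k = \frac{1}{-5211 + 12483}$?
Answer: $- \frac{6414432825292}{8453} \approx -7.5884 \cdot 10^{8}$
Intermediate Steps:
$k = \frac{1}{7272} \approx 0.00013751$
$l{\left(A \right)} = 32 + A$ ($l{\left(A \right)} = \left(A + 31\right) + 1 = \left(31 + A\right) + 1 = 32 + A$)
$v = - \frac{6414355454983}{8453}$ ($v = 7 \left(- 14907 \frac{1}{\frac{1}{7272}} - \frac{16343}{-8453}\right) = 7 \left(\left(-14907\right) 7272 - - \frac{16343}{8453}\right) = 7 \left(-108403704 + \frac{16343}{8453}\right) = 7 \left(- \frac{916336493569}{8453}\right) = - \frac{6414355454983}{8453} \approx -7.5883 \cdot 10^{8}$)
$\left(l{\left(151 \right)} + v\right) - 9336 = \left(\left(32 + 151\right) - \frac{6414355454983}{8453}\right) - 9336 = \left(183 - \frac{6414355454983}{8453}\right) - 9336 = - \frac{6414353908084}{8453} - 9336 = - \frac{6414432825292}{8453}$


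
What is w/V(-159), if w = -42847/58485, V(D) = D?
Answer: 6121/1328445 ≈ 0.0046076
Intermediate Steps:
w = -6121/8355 (w = -42847*1/58485 = -6121/8355 ≈ -0.73262)
w/V(-159) = -6121/8355/(-159) = -6121/8355*(-1/159) = 6121/1328445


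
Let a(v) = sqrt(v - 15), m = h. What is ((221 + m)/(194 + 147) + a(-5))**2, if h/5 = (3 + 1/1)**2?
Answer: -2235019/116281 + 1204*I*sqrt(5)/341 ≈ -19.221 + 7.8951*I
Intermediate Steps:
h = 80 (h = 5*(3 + 1/1)**2 = 5*(3 + 1)**2 = 5*4**2 = 5*16 = 80)
m = 80
a(v) = sqrt(-15 + v)
((221 + m)/(194 + 147) + a(-5))**2 = ((221 + 80)/(194 + 147) + sqrt(-15 - 5))**2 = (301/341 + sqrt(-20))**2 = (301*(1/341) + 2*I*sqrt(5))**2 = (301/341 + 2*I*sqrt(5))**2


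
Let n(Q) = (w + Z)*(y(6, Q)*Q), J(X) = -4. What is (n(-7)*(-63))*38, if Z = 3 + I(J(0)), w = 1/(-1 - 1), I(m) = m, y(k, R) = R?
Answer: 175959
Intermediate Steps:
w = -1/2 (w = 1/(-2) = -1/2 ≈ -0.50000)
Z = -1 (Z = 3 - 4 = -1)
n(Q) = -3*Q**2/2 (n(Q) = (-1/2 - 1)*(Q*Q) = -3*Q**2/2)
(n(-7)*(-63))*38 = (-3/2*(-7)**2*(-63))*38 = (-3/2*49*(-63))*38 = -147/2*(-63)*38 = (9261/2)*38 = 175959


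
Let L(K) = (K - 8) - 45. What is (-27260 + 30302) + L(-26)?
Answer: 2963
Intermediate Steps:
L(K) = -53 + K (L(K) = (-8 + K) - 45 = -53 + K)
(-27260 + 30302) + L(-26) = (-27260 + 30302) + (-53 - 26) = 3042 - 79 = 2963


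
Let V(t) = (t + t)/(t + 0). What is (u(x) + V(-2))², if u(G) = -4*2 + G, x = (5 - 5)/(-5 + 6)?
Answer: 36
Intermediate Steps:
x = 0 (x = 0/1 = 0*1 = 0)
V(t) = 2 (V(t) = (2*t)/t = 2)
u(G) = -8 + G
(u(x) + V(-2))² = ((-8 + 0) + 2)² = (-8 + 2)² = (-6)² = 36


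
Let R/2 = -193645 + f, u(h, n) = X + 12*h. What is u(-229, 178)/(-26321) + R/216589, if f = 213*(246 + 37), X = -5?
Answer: -6424383455/5700839069 ≈ -1.1269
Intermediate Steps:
f = 60279 (f = 213*283 = 60279)
u(h, n) = -5 + 12*h
R = -266732 (R = 2*(-193645 + 60279) = 2*(-133366) = -266732)
u(-229, 178)/(-26321) + R/216589 = (-5 + 12*(-229))/(-26321) - 266732/216589 = (-5 - 2748)*(-1/26321) - 266732*1/216589 = -2753*(-1/26321) - 266732/216589 = 2753/26321 - 266732/216589 = -6424383455/5700839069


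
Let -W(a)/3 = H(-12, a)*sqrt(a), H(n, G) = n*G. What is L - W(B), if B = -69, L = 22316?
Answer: 22316 + 2484*I*sqrt(69) ≈ 22316.0 + 20634.0*I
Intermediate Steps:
H(n, G) = G*n
W(a) = 36*a**(3/2) (W(a) = -3*a*(-12)*sqrt(a) = -3*(-12*a)*sqrt(a) = -(-36)*a**(3/2) = 36*a**(3/2))
L - W(B) = 22316 - 36*(-69)**(3/2) = 22316 - 36*(-69*I*sqrt(69)) = 22316 - (-2484)*I*sqrt(69) = 22316 + 2484*I*sqrt(69)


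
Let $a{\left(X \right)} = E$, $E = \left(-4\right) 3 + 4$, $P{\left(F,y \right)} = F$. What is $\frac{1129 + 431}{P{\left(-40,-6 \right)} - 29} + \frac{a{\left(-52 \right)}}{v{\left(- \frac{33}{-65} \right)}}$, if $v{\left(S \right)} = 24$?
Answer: $- \frac{1583}{69} \approx -22.942$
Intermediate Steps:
$E = -8$ ($E = -12 + 4 = -8$)
$a{\left(X \right)} = -8$
$\frac{1129 + 431}{P{\left(-40,-6 \right)} - 29} + \frac{a{\left(-52 \right)}}{v{\left(- \frac{33}{-65} \right)}} = \frac{1129 + 431}{-40 - 29} - \frac{8}{24} = \frac{1560}{-40 - 29} - \frac{1}{3} = \frac{1560}{-69} - \frac{1}{3} = 1560 \left(- \frac{1}{69}\right) - \frac{1}{3} = - \frac{520}{23} - \frac{1}{3} = - \frac{1583}{69}$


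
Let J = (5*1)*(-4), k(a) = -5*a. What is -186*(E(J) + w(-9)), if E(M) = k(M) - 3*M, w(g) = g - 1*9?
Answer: -26412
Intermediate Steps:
w(g) = -9 + g (w(g) = g - 9 = -9 + g)
J = -20 (J = 5*(-4) = -20)
E(M) = -8*M (E(M) = -5*M - 3*M = -8*M)
-186*(E(J) + w(-9)) = -186*(-8*(-20) + (-9 - 9)) = -186*(160 - 18) = -186*142 = -26412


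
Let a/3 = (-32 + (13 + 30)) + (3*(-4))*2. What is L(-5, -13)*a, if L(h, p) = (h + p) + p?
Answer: 1209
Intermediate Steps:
L(h, p) = h + 2*p
a = -39 (a = 3*((-32 + (13 + 30)) + (3*(-4))*2) = 3*((-32 + 43) - 12*2) = 3*(11 - 24) = 3*(-13) = -39)
L(-5, -13)*a = (-5 + 2*(-13))*(-39) = (-5 - 26)*(-39) = -31*(-39) = 1209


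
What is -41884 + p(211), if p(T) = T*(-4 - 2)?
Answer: -43150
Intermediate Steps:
p(T) = -6*T (p(T) = T*(-6) = -6*T)
-41884 + p(211) = -41884 - 6*211 = -41884 - 1266 = -43150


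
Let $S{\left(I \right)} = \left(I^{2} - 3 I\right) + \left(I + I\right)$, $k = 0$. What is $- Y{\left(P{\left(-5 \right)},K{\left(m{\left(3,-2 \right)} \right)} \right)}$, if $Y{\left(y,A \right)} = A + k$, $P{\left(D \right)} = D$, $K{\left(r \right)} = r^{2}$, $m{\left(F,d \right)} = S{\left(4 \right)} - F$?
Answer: $-81$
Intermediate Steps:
$S{\left(I \right)} = I^{2} - I$ ($S{\left(I \right)} = \left(I^{2} - 3 I\right) + 2 I = I^{2} - I$)
$m{\left(F,d \right)} = 12 - F$ ($m{\left(F,d \right)} = 4 \left(-1 + 4\right) - F = 4 \cdot 3 - F = 12 - F$)
$Y{\left(y,A \right)} = A$ ($Y{\left(y,A \right)} = A + 0 = A$)
$- Y{\left(P{\left(-5 \right)},K{\left(m{\left(3,-2 \right)} \right)} \right)} = - \left(12 - 3\right)^{2} = - 9^{2} = \left(-1\right) 81 = -81$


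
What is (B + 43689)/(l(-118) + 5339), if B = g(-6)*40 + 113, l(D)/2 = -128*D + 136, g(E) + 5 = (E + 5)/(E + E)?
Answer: 18688/15351 ≈ 1.2174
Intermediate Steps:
g(E) = -5 + (5 + E)/(2*E) (g(E) = -5 + (E + 5)/(E + E) = -5 + (5 + E)/((2*E)) = -5 + (5 + E)*(1/(2*E)) = -5 + (5 + E)/(2*E))
l(D) = 272 - 256*D (l(D) = 2*(-128*D + 136) = 2*(136 - 128*D) = 272 - 256*D)
B = -251/3 (B = ((½)*(5 - 9*(-6))/(-6))*40 + 113 = ((½)*(-⅙)*(5 + 54))*40 + 113 = ((½)*(-⅙)*59)*40 + 113 = -59/12*40 + 113 = -590/3 + 113 = -251/3 ≈ -83.667)
(B + 43689)/(l(-118) + 5339) = (-251/3 + 43689)/((272 - 256*(-118)) + 5339) = 130816/(3*((272 + 30208) + 5339)) = 130816/(3*(30480 + 5339)) = (130816/3)/35819 = (130816/3)*(1/35819) = 18688/15351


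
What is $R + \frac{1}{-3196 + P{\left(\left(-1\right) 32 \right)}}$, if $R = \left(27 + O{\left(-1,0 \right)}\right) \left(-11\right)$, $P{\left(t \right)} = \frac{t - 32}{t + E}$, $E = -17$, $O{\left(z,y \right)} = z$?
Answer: $- \frac{44770489}{156540} \approx -286.0$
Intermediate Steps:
$P{\left(t \right)} = \frac{-32 + t}{-17 + t}$ ($P{\left(t \right)} = \frac{t - 32}{t - 17} = \frac{-32 + t}{-17 + t}$)
$R = -286$ ($R = \left(27 - 1\right) \left(-11\right) = 26 \left(-11\right) = -286$)
$R + \frac{1}{-3196 + P{\left(\left(-1\right) 32 \right)}} = -286 + \frac{1}{-3196 + \frac{-32 - 32}{-17 - 32}} = -286 + \frac{1}{-3196 + \frac{1}{-49} \left(-64\right)} = -286 + \frac{1}{-3196 - - \frac{64}{49}} = -286 + \frac{1}{-3196 + \frac{64}{49}} = -286 + \frac{1}{- \frac{156540}{49}} = -286 - \frac{49}{156540} = - \frac{44770489}{156540}$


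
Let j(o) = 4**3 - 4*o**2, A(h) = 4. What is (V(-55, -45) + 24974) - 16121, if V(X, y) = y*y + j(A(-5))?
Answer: 10878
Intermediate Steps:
j(o) = 64 - 4*o**2
V(X, y) = y**2 (V(X, y) = y*y + (64 - 4*4**2) = y**2 + (64 - 4*16) = y**2 + (64 - 64) = y**2 + 0 = y**2)
(V(-55, -45) + 24974) - 16121 = ((-45)**2 + 24974) - 16121 = (2025 + 24974) - 16121 = 26999 - 16121 = 10878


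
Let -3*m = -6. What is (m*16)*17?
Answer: 544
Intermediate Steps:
m = 2 (m = -⅓*(-6) = 2)
(m*16)*17 = (2*16)*17 = 32*17 = 544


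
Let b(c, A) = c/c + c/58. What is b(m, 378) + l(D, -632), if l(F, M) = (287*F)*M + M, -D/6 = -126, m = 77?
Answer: -7953362153/58 ≈ -1.3713e+8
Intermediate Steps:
D = 756 (D = -6*(-126) = 756)
b(c, A) = 1 + c/58 (b(c, A) = 1 + c*(1/58) = 1 + c/58)
l(F, M) = M + 287*F*M (l(F, M) = 287*F*M + M = M + 287*F*M)
b(m, 378) + l(D, -632) = (1 + (1/58)*77) - 632*(1 + 287*756) = (1 + 77/58) - 632*(1 + 216972) = 135/58 - 632*216973 = 135/58 - 137126936 = -7953362153/58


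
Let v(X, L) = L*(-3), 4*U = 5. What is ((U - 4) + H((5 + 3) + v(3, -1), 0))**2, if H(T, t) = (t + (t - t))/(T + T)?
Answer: 121/16 ≈ 7.5625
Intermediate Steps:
U = 5/4 (U = (1/4)*5 = 5/4 ≈ 1.2500)
v(X, L) = -3*L
H(T, t) = t/(2*T) (H(T, t) = (t + 0)/((2*T)) = t*(1/(2*T)) = t/(2*T))
((U - 4) + H((5 + 3) + v(3, -1), 0))**2 = ((5/4 - 4) + (1/2)*0/((5 + 3) - 3*(-1)))**2 = (-11/4 + (1/2)*0/(8 + 3))**2 = (-11/4 + (1/2)*0/11)**2 = (-11/4 + (1/2)*0*(1/11))**2 = (-11/4 + 0)**2 = (-11/4)**2 = 121/16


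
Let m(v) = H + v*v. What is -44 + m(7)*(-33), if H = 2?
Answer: -1727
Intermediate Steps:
m(v) = 2 + v**2 (m(v) = 2 + v*v = 2 + v**2)
-44 + m(7)*(-33) = -44 + (2 + 7**2)*(-33) = -44 + (2 + 49)*(-33) = -44 + 51*(-33) = -44 - 1683 = -1727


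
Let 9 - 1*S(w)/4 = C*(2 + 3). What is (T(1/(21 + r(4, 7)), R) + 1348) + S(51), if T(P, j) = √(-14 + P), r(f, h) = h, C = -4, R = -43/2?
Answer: 1464 + I*√2737/14 ≈ 1464.0 + 3.7369*I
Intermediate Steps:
R = -43/2 (R = -43*½ = -43/2 ≈ -21.500)
S(w) = 116 (S(w) = 36 - (-16)*(2 + 3) = 36 - (-16)*5 = 36 - 4*(-20) = 36 + 80 = 116)
(T(1/(21 + r(4, 7)), R) + 1348) + S(51) = (√(-14 + 1/(21 + 7)) + 1348) + 116 = (√(-14 + 1/28) + 1348) + 116 = (√(-391/28) + 1348) + 116 = (I*√2737/14 + 1348) + 116 = (1348 + I*√2737/14) + 116 = 1464 + I*√2737/14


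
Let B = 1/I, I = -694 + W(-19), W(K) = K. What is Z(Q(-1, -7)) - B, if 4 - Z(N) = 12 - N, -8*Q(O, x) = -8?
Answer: -4990/713 ≈ -6.9986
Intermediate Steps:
Q(O, x) = 1 (Q(O, x) = -⅛*(-8) = 1)
Z(N) = -8 + N (Z(N) = 4 - (12 - N) = 4 + (-12 + N) = -8 + N)
I = -713 (I = -694 - 19 = -713)
B = -1/713 (B = 1/(-713) = -1/713 ≈ -0.0014025)
Z(Q(-1, -7)) - B = (-8 + 1) - 1*(-1/713) = -7 + 1/713 = -4990/713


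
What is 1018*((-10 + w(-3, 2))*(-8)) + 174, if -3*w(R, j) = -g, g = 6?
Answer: 65326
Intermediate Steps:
w(R, j) = 2 (w(R, j) = -(-1)*6/3 = -⅓*(-6) = 2)
1018*((-10 + w(-3, 2))*(-8)) + 174 = 1018*((-10 + 2)*(-8)) + 174 = 1018*(-8*(-8)) + 174 = 1018*64 + 174 = 65152 + 174 = 65326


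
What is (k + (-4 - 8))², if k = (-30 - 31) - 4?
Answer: 5929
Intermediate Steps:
k = -65 (k = -61 - 4 = -65)
(k + (-4 - 8))² = (-65 + (-4 - 8))² = (-65 - 12)² = (-77)² = 5929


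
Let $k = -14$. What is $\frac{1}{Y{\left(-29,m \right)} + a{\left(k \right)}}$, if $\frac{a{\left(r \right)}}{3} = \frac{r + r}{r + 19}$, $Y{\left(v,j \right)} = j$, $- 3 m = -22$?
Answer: $- \frac{15}{142} \approx -0.10563$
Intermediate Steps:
$m = \frac{22}{3}$ ($m = \left(- \frac{1}{3}\right) \left(-22\right) = \frac{22}{3} \approx 7.3333$)
$a{\left(r \right)} = \frac{6 r}{19 + r}$ ($a{\left(r \right)} = 3 \frac{r + r}{r + 19} = 3 \frac{2 r}{19 + r} = \frac{6 r}{19 + r}$)
$\frac{1}{Y{\left(-29,m \right)} + a{\left(k \right)}} = \frac{1}{\frac{22}{3} + 6 \left(-14\right) \frac{1}{19 - 14}} = \frac{1}{\frac{22}{3} + 6 \left(-14\right) \frac{1}{5}} = \frac{1}{\frac{22}{3} - \frac{84}{5}} = \frac{1}{- \frac{142}{15}} = - \frac{15}{142}$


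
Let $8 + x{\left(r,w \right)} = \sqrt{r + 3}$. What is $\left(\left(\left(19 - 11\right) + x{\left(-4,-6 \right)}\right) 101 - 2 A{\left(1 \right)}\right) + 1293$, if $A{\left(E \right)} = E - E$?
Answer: $1293 + 101 i \approx 1293.0 + 101.0 i$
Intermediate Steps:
$x{\left(r,w \right)} = -8 + \sqrt{3 + r}$ ($x{\left(r,w \right)} = -8 + \sqrt{r + 3} = -8 + \sqrt{3 + r}$)
$A{\left(E \right)} = 0$
$\left(\left(\left(19 - 11\right) + x{\left(-4,-6 \right)}\right) 101 - 2 A{\left(1 \right)}\right) + 1293 = \left(\left(\left(19 - 11\right) - \left(8 - \sqrt{3 - 4}\right)\right) 101 - 0\right) + 1293 = \left(\left(8 - \left(8 - \sqrt{-1}\right)\right) 101 + 0\right) + 1293 = \left(\left(8 - \left(8 - i\right)\right) 101 + 0\right) + 1293 = \left(i 101 + 0\right) + 1293 = \left(101 i + 0\right) + 1293 = 101 i + 1293 = 1293 + 101 i$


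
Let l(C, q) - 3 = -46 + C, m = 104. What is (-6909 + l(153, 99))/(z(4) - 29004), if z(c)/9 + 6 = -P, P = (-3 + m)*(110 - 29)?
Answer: 523/7899 ≈ 0.066211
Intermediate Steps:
P = 8181 (P = (-3 + 104)*(110 - 29) = 101*81 = 8181)
z(c) = -73683 (z(c) = -54 + 9*(-1*8181) = -54 + 9*(-8181) = -54 - 73629 = -73683)
l(C, q) = -43 + C (l(C, q) = 3 + (-46 + C) = -43 + C)
(-6909 + l(153, 99))/(z(4) - 29004) = (-6909 + (-43 + 153))/(-73683 - 29004) = (-6909 + 110)/(-102687) = -6799*(-1/102687) = 523/7899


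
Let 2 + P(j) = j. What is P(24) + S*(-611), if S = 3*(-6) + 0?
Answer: 11020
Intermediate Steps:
S = -18 (S = -18 + 0 = -18)
P(j) = -2 + j
P(24) + S*(-611) = (-2 + 24) - 18*(-611) = 22 + 10998 = 11020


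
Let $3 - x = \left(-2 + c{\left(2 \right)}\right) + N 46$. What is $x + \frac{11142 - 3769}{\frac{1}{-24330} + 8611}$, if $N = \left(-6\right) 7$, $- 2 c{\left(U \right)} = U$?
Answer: $\frac{406201294092}{209505629} \approx 1938.9$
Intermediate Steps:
$c{\left(U \right)} = - \frac{U}{2}$
$N = -42$
$x = 1938$ ($x = 3 - \left(\left(-2 - 1\right) - 1932\right) = 3 - \left(-3 - 1932\right) = 3 - -1935 = 3 + 1935 = 1938$)
$x + \frac{11142 - 3769}{\frac{1}{-24330} + 8611} = 1938 + \frac{11142 - 3769}{\frac{1}{-24330} + 8611} = 1938 + \frac{7373}{- \frac{1}{24330} + 8611} = 1938 + \frac{7373}{\frac{209505629}{24330}} = 1938 + 7373 \cdot \frac{24330}{209505629} = 1938 + \frac{179385090}{209505629} = \frac{406201294092}{209505629}$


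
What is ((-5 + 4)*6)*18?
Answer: -108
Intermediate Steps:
((-5 + 4)*6)*18 = -1*6*18 = -6*18 = -108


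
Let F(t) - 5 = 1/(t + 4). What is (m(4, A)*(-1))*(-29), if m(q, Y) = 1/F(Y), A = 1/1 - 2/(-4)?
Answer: 319/57 ≈ 5.5965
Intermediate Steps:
F(t) = 5 + 1/(4 + t) (F(t) = 5 + 1/(t + 4) = 5 + 1/(4 + t))
A = 3/2 (A = 1*1 - 2*(-1/4) = 1 + 1/2 = 3/2 ≈ 1.5000)
m(q, Y) = (4 + Y)/(21 + 5*Y) (m(q, Y) = 1/((21 + 5*Y)/(4 + Y)) = (4 + Y)/(21 + 5*Y))
(m(4, A)*(-1))*(-29) = (((4 + 3/2)/(21 + 5*(3/2)))*(-1))*(-29) = (((11/2)/(21 + 15/2))*(-1))*(-29) = (((11/2)/(57/2))*(-1))*(-29) = (((2/57)*(11/2))*(-1))*(-29) = ((11/57)*(-1))*(-29) = -11/57*(-29) = 319/57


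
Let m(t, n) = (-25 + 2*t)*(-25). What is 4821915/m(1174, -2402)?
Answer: -964383/11615 ≈ -83.029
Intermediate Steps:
m(t, n) = 625 - 50*t
4821915/m(1174, -2402) = 4821915/(625 - 50*1174) = 4821915/(625 - 58700) = 4821915/(-58075) = 4821915*(-1/58075) = -964383/11615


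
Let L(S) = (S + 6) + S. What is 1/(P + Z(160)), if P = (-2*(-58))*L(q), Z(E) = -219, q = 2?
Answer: 1/941 ≈ 0.0010627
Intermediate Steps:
L(S) = 6 + 2*S (L(S) = (6 + S) + S = 6 + 2*S)
P = 1160 (P = (-2*(-58))*(6 + 2*2) = 116*(6 + 4) = 116*10 = 1160)
1/(P + Z(160)) = 1/(1160 - 219) = 1/941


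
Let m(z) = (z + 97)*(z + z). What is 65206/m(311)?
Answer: 32603/126888 ≈ 0.25694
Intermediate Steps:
m(z) = 2*z*(97 + z) (m(z) = (97 + z)*(2*z) = 2*z*(97 + z))
65206/m(311) = 65206/((2*311*(97 + 311))) = 65206/((2*311*408)) = 65206/253776 = 65206*(1/253776) = 32603/126888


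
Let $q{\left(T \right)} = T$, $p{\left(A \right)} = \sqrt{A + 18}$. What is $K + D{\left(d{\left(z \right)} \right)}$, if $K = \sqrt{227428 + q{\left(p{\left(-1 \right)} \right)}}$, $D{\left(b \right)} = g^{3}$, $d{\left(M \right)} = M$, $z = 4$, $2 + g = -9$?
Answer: $-1331 + \sqrt{227428 + \sqrt{17}} \approx -854.1$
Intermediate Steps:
$g = -11$ ($g = -2 - 9 = -11$)
$p{\left(A \right)} = \sqrt{18 + A}$
$D{\left(b \right)} = -1331$ ($D{\left(b \right)} = \left(-11\right)^{3} = -1331$)
$K = \sqrt{227428 + \sqrt{17}}$ ($K = \sqrt{227428 + \sqrt{18 - 1}} = \sqrt{227428 + \sqrt{17}} \approx 476.9$)
$K + D{\left(d{\left(z \right)} \right)} = \sqrt{227428 + \sqrt{17}} - 1331 = -1331 + \sqrt{227428 + \sqrt{17}}$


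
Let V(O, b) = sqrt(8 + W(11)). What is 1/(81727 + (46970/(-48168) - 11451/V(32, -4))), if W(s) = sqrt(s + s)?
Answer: 1/(1968289583/24084 - 11451/sqrt(8 + sqrt(22))) ≈ 1.2737e-5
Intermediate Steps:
W(s) = sqrt(2)*sqrt(s) (W(s) = sqrt(2*s) = sqrt(2)*sqrt(s))
V(O, b) = sqrt(8 + sqrt(22)) (V(O, b) = sqrt(8 + sqrt(2)*sqrt(11)) = sqrt(8 + sqrt(22)))
1/(81727 + (46970/(-48168) - 11451/V(32, -4))) = 1/(81727 + (46970/(-48168) - 11451/sqrt(8 + sqrt(22)))) = 1/(81727 + (46970*(-1/48168) - 11451/sqrt(8 + sqrt(22)))) = 1/(81727 + (-23485/24084 - 11451/sqrt(8 + sqrt(22)))) = 1/(1968289583/24084 - 11451/sqrt(8 + sqrt(22)))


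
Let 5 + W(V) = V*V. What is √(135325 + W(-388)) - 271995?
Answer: -271995 + 2*√71466 ≈ -2.7146e+5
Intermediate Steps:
W(V) = -5 + V² (W(V) = -5 + V*V = -5 + V²)
√(135325 + W(-388)) - 271995 = √(135325 + (-5 + (-388)²)) - 271995 = √(135325 + (-5 + 150544)) - 271995 = √(135325 + 150539) - 271995 = √285864 - 271995 = 2*√71466 - 271995 = -271995 + 2*√71466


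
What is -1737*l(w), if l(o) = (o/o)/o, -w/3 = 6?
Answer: 193/2 ≈ 96.500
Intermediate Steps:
w = -18 (w = -3*6 = -18)
l(o) = 1/o
-1737*l(w) = -1737/(-18) = -1737*(-1/18) = 193/2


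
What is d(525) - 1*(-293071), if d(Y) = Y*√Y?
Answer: 293071 + 2625*√21 ≈ 3.0510e+5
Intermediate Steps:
d(Y) = Y^(3/2)
d(525) - 1*(-293071) = 525^(3/2) - 1*(-293071) = 2625*√21 + 293071 = 293071 + 2625*√21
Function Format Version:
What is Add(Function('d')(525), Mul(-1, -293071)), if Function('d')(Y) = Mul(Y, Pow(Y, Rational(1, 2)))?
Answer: Add(293071, Mul(2625, Pow(21, Rational(1, 2)))) ≈ 3.0510e+5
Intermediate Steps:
Function('d')(Y) = Pow(Y, Rational(3, 2))
Add(Function('d')(525), Mul(-1, -293071)) = Add(Pow(525, Rational(3, 2)), Mul(-1, -293071)) = Add(Mul(2625, Pow(21, Rational(1, 2))), 293071) = Add(293071, Mul(2625, Pow(21, Rational(1, 2))))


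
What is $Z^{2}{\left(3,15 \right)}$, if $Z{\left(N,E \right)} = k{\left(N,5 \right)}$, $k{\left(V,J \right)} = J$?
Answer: $25$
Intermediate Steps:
$Z{\left(N,E \right)} = 5$
$Z^{2}{\left(3,15 \right)} = 5^{2} = 25$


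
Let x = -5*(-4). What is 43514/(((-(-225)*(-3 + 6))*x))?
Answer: 21757/6750 ≈ 3.2233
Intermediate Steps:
x = 20
43514/(((-(-225)*(-3 + 6))*x)) = 43514/((-(-225)*(-3 + 6)*20)) = 43514/((-(-225)*3*20)) = 43514/((-45*(-15)*20)) = 43514/((675*20)) = 43514/13500 = 43514*(1/13500) = 21757/6750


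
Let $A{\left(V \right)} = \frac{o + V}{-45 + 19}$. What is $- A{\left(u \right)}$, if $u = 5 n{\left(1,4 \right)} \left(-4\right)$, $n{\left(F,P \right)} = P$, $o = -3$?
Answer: $- \frac{83}{26} \approx -3.1923$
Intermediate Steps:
$u = -80$ ($u = 5 \cdot 4 \left(-4\right) = 20 \left(-4\right) = -80$)
$A{\left(V \right)} = \frac{3}{26} - \frac{V}{26}$ ($A{\left(V \right)} = \frac{-3 + V}{-45 + 19} = \frac{-3 + V}{-26} = \left(-3 + V\right) \left(- \frac{1}{26}\right) = \frac{3}{26} - \frac{V}{26}$)
$- A{\left(u \right)} = - (\frac{3}{26} - - \frac{40}{13}) = - (\frac{3}{26} + \frac{40}{13}) = \left(-1\right) \frac{83}{26} = - \frac{83}{26}$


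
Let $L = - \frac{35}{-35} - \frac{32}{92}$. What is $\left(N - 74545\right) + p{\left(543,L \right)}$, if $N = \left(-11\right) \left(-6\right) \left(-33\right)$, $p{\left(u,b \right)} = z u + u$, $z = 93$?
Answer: $-25681$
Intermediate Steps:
$L = \frac{15}{23}$ ($L = \left(-35\right) \left(- \frac{1}{35}\right) - \frac{8}{23} = 1 - \frac{8}{23} = \frac{15}{23} \approx 0.65217$)
$p{\left(u,b \right)} = 94 u$ ($p{\left(u,b \right)} = 93 u + u = 94 u$)
$N = -2178$ ($N = 66 \left(-33\right) = -2178$)
$\left(N - 74545\right) + p{\left(543,L \right)} = \left(-2178 - 74545\right) + 94 \cdot 543 = -76723 + 51042 = -25681$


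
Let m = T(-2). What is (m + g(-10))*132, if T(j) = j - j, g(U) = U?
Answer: -1320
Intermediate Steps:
T(j) = 0
m = 0
(m + g(-10))*132 = (0 - 10)*132 = -10*132 = -1320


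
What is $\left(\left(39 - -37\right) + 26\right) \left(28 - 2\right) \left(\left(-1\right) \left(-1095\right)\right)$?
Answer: $2903940$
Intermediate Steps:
$\left(\left(39 - -37\right) + 26\right) \left(28 - 2\right) \left(\left(-1\right) \left(-1095\right)\right) = \left(\left(39 + 37\right) + 26\right) 26 \cdot 1095 = \left(76 + 26\right) 26 \cdot 1095 = 102 \cdot 26 \cdot 1095 = 2652 \cdot 1095 = 2903940$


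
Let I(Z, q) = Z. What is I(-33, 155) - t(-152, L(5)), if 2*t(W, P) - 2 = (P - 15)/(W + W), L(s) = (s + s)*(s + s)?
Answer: -20587/608 ≈ -33.860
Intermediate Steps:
L(s) = 4*s**2 (L(s) = (2*s)*(2*s) = 4*s**2)
t(W, P) = 1 + (-15 + P)/(4*W) (t(W, P) = 1 + ((P - 15)/(W + W))/2 = 1 + ((-15 + P)/((2*W)))/2 = 1 + ((-15 + P)*(1/(2*W)))/2 = 1 + ((-15 + P)/(2*W))/2 = 1 + (-15 + P)/(4*W))
I(-33, 155) - t(-152, L(5)) = -33 - (-15 + 4*5**2 + 4*(-152))/(4*(-152)) = -33 - (-1)*(-15 + 4*25 - 608)/(4*152) = -33 - (-1)*(-15 + 100 - 608)/(4*152) = -33 - (-1)*(-523)/(4*152) = -33 - 1*523/608 = -33 - 523/608 = -20587/608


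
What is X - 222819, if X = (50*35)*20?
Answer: -187819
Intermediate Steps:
X = 35000 (X = 1750*20 = 35000)
X - 222819 = 35000 - 222819 = -187819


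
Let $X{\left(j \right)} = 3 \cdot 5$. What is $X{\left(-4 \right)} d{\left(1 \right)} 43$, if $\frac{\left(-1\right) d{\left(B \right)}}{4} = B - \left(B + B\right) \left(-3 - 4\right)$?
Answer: $-38700$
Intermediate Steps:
$X{\left(j \right)} = 15$
$d{\left(B \right)} = - 60 B$ ($d{\left(B \right)} = - 4 \left(B - \left(B + B\right) \left(-3 - 4\right)\right) = - 4 \left(B - 2 B \left(-7\right)\right) = - 4 \left(B - - 14 B\right) = - 4 \left(B + 14 B\right) = - 4 \cdot 15 B = - 60 B$)
$X{\left(-4 \right)} d{\left(1 \right)} 43 = 15 \left(\left(-60\right) 1\right) 43 = 15 \left(-60\right) 43 = \left(-900\right) 43 = -38700$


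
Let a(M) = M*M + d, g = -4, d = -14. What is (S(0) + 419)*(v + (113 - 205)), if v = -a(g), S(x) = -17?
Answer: -37788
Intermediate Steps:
a(M) = -14 + M² (a(M) = M*M - 14 = M² - 14 = -14 + M²)
v = -2 (v = -(-14 + (-4)²) = -(-14 + 16) = -1*2 = -2)
(S(0) + 419)*(v + (113 - 205)) = (-17 + 419)*(-2 + (113 - 205)) = 402*(-2 - 92) = 402*(-94) = -37788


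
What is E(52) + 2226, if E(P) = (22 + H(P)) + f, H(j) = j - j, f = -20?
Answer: 2228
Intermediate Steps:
H(j) = 0
E(P) = 2 (E(P) = (22 + 0) - 20 = 22 - 20 = 2)
E(52) + 2226 = 2 + 2226 = 2228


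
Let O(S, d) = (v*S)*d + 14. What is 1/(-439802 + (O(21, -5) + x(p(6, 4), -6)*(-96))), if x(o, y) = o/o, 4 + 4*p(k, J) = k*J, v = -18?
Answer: -1/437994 ≈ -2.2831e-6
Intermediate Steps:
p(k, J) = -1 + J*k/4 (p(k, J) = -1 + (k*J)/4 = -1 + (J*k)/4 = -1 + J*k/4)
x(o, y) = 1
O(S, d) = 14 - 18*S*d (O(S, d) = (-18*S)*d + 14 = -18*S*d + 14 = 14 - 18*S*d)
1/(-439802 + (O(21, -5) + x(p(6, 4), -6)*(-96))) = 1/(-439802 + ((14 - 18*21*(-5)) + 1*(-96))) = 1/(-439802 + ((14 + 1890) - 96)) = 1/(-439802 + (1904 - 96)) = 1/(-439802 + 1808) = 1/(-437994) = -1/437994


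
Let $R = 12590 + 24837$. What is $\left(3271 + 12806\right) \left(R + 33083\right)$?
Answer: $1133589270$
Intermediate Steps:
$R = 37427$
$\left(3271 + 12806\right) \left(R + 33083\right) = \left(3271 + 12806\right) \left(37427 + 33083\right) = 16077 \cdot 70510 = 1133589270$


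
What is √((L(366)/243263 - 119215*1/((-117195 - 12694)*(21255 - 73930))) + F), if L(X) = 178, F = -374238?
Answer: I*√846287148066397416034501950924245/47553767649535 ≈ 611.75*I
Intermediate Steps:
√((L(366)/243263 - 119215*1/((-117195 - 12694)*(21255 - 73930))) + F) = √((178/243263 - 119215*1/((-117195 - 12694)*(21255 - 73930))) - 374238) = √((178*(1/243263) - 119215/((-129889*(-52675)))) - 374238) = √((178/243263 - 119215/6841903075) - 374238) = √((178/243263 - 119215*1/6841903075) - 374238) = √((178/243263 - 23843/1368380615) - 374238) = √(237771629761/332876373546745 - 374238) = √(-124574988045615125549/332876373546745) = I*√846287148066397416034501950924245/47553767649535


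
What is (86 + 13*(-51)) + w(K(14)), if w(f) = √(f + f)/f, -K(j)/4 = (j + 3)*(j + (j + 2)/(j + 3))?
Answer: -577 - I*√127/254 ≈ -577.0 - 0.044368*I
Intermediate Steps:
K(j) = -4*(3 + j)*(j + (2 + j)/(3 + j)) (K(j) = -4*(j + 3)*(j + (j + 2)/(j + 3)) = -4*(3 + j)*(j + (2 + j)/(3 + j)))
w(f) = √2/√f (w(f) = √(2*f)/f = (√2*√f)/f = √2/√f)
(86 + 13*(-51)) + w(K(14)) = (86 + 13*(-51)) + √2/√(-8 - 16*14 - 4*14²) = (86 - 663) + √2/√(-8 - 224 - 4*196) = -577 + √2/√(-8 - 224 - 784) = -577 + √2/√(-1016) = -577 + √2*(-I*√254/508) = -577 - I*√127/254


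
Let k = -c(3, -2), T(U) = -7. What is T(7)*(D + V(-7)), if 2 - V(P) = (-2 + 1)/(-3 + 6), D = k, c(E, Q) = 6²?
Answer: 707/3 ≈ 235.67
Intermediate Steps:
c(E, Q) = 36
k = -36 (k = -1*36 = -36)
D = -36
V(P) = 7/3 (V(P) = 2 - (-2 + 1)/(-3 + 6) = 2 - (-1)/3 = 2 - 1*(-⅓) = 2 + ⅓ = 7/3)
T(7)*(D + V(-7)) = -7*(-36 + 7/3) = -7*(-101/3) = 707/3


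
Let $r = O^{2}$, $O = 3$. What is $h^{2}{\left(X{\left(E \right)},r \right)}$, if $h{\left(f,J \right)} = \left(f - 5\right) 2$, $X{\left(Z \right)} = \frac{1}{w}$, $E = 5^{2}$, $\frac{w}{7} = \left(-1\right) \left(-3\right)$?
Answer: $\frac{43264}{441} \approx 98.104$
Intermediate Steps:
$w = 21$ ($w = 7 \left(\left(-1\right) \left(-3\right)\right) = 7 \cdot 3 = 21$)
$E = 25$
$X{\left(Z \right)} = \frac{1}{21}$
$r = 9$ ($r = 3^{2} = 9$)
$h{\left(f,J \right)} = -10 + 2 f$ ($h{\left(f,J \right)} = \left(-5 + f\right) 2 = -10 + 2 f$)
$h^{2}{\left(X{\left(E \right)},r \right)} = \left(-10 + 2 \cdot \frac{1}{21}\right)^{2} = \left(-10 + \frac{2}{21}\right)^{2} = \left(- \frac{208}{21}\right)^{2} = \frac{43264}{441}$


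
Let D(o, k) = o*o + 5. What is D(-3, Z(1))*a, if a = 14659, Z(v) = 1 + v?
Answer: 205226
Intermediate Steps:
D(o, k) = 5 + o² (D(o, k) = o² + 5 = 5 + o²)
D(-3, Z(1))*a = (5 + (-3)²)*14659 = (5 + 9)*14659 = 14*14659 = 205226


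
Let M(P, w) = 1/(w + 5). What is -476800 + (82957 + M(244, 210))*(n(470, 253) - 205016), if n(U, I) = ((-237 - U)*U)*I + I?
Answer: -1503092975811548/215 ≈ -6.9911e+12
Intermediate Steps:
n(U, I) = I + I*U*(-237 - U) (n(U, I) = (U*(-237 - U))*I + I = I*U*(-237 - U) + I = I + I*U*(-237 - U))
M(P, w) = 1/(5 + w)
-476800 + (82957 + M(244, 210))*(n(470, 253) - 205016) = -476800 + (82957 + 1/(5 + 210))*(253*(1 - 1*470**2 - 237*470) - 205016) = -476800 + (82957 + 1/215)*(253*(1 - 1*220900 - 111390) - 205016) = -476800 + (82957 + 1/215)*(253*(1 - 220900 - 111390) - 205016) = -476800 + 17835756*(253*(-332289) - 205016)/215 = -476800 + 17835756*(-84069117 - 205016)/215 = -476800 + (17835756/215)*(-84274133) = -476800 - 1503092873299548/215 = -1503092975811548/215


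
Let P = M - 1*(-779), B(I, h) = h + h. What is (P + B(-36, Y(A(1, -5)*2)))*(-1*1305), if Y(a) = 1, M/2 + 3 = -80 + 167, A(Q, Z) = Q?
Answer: -1238445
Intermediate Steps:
M = 168 (M = -6 + 2*(-80 + 167) = -6 + 2*87 = -6 + 174 = 168)
B(I, h) = 2*h
P = 947 (P = 168 - 1*(-779) = 168 + 779 = 947)
(P + B(-36, Y(A(1, -5)*2)))*(-1*1305) = (947 + 2*1)*(-1*1305) = (947 + 2)*(-1305) = 949*(-1305) = -1238445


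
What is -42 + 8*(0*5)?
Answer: -42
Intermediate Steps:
-42 + 8*(0*5) = -42 + 8*0 = -42 + 0 = -42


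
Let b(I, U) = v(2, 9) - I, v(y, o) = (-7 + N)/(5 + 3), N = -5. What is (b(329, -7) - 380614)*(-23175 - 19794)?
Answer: 32737608441/2 ≈ 1.6369e+10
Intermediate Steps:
v(y, o) = -3/2 (v(y, o) = (-7 - 5)/(5 + 3) = -12/8 = -12*⅛ = -3/2)
b(I, U) = -3/2 - I
(b(329, -7) - 380614)*(-23175 - 19794) = ((-3/2 - 1*329) - 380614)*(-23175 - 19794) = ((-3/2 - 329) - 380614)*(-42969) = (-661/2 - 380614)*(-42969) = -761889/2*(-42969) = 32737608441/2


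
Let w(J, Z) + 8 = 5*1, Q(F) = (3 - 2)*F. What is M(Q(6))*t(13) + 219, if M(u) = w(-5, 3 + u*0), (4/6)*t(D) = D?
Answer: 321/2 ≈ 160.50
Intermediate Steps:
t(D) = 3*D/2
Q(F) = F (Q(F) = 1*F = F)
w(J, Z) = -3 (w(J, Z) = -8 + 5*1 = -8 + 5 = -3)
M(u) = -3
M(Q(6))*t(13) + 219 = -9*13/2 + 219 = -3*39/2 + 219 = -117/2 + 219 = 321/2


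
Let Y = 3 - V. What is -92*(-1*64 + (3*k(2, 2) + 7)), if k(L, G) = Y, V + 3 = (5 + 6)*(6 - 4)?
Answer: 9660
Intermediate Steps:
V = 19 (V = -3 + (5 + 6)*(6 - 4) = -3 + 11*2 = -3 + 22 = 19)
Y = -16 (Y = 3 - 1*19 = 3 - 19 = -16)
k(L, G) = -16
-92*(-1*64 + (3*k(2, 2) + 7)) = -92*(-1*64 + (3*(-16) + 7)) = -92*(-64 + (-48 + 7)) = -92*(-64 - 41) = -92*(-105) = 9660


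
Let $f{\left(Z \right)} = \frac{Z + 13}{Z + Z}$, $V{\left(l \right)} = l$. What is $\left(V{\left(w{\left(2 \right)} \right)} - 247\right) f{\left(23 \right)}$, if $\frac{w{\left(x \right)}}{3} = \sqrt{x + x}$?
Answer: $- \frac{4338}{23} \approx -188.61$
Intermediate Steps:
$w{\left(x \right)} = 3 \sqrt{2} \sqrt{x}$ ($w{\left(x \right)} = 3 \sqrt{x + x} = 3 \sqrt{2 x} = 3 \sqrt{2} \sqrt{x}$)
$f{\left(Z \right)} = \frac{13 + Z}{2 Z}$
$\left(V{\left(w{\left(2 \right)} \right)} - 247\right) f{\left(23 \right)} = \left(3 \sqrt{2} \sqrt{2} - 247\right) \frac{13 + 23}{2 \cdot 23} = \left(6 - 247\right) \frac{1}{2} \cdot \frac{1}{23} \cdot 36 = \left(6 - 247\right) \frac{18}{23} = \left(-241\right) \frac{18}{23} = - \frac{4338}{23}$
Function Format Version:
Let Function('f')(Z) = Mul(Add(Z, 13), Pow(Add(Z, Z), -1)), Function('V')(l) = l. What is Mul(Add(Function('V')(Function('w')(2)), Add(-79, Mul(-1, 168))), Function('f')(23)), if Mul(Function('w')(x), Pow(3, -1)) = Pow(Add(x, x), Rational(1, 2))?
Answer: Rational(-4338, 23) ≈ -188.61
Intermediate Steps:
Function('w')(x) = Mul(3, Pow(2, Rational(1, 2)), Pow(x, Rational(1, 2))) (Function('w')(x) = Mul(3, Pow(Add(x, x), Rational(1, 2))) = Mul(3, Pow(Mul(2, x), Rational(1, 2))) = Mul(3, Mul(Pow(2, Rational(1, 2)), Pow(x, Rational(1, 2)))) = Mul(3, Pow(2, Rational(1, 2)), Pow(x, Rational(1, 2))))
Function('f')(Z) = Mul(Rational(1, 2), Pow(Z, -1), Add(13, Z)) (Function('f')(Z) = Mul(Add(13, Z), Pow(Mul(2, Z), -1)) = Mul(Add(13, Z), Mul(Rational(1, 2), Pow(Z, -1))) = Mul(Rational(1, 2), Pow(Z, -1), Add(13, Z)))
Mul(Add(Function('V')(Function('w')(2)), Add(-79, Mul(-1, 168))), Function('f')(23)) = Mul(Add(Mul(3, Pow(2, Rational(1, 2)), Pow(2, Rational(1, 2))), Add(-79, Mul(-1, 168))), Mul(Rational(1, 2), Pow(23, -1), Add(13, 23))) = Mul(Add(6, Add(-79, -168)), Mul(Rational(1, 2), Rational(1, 23), 36)) = Mul(Add(6, -247), Rational(18, 23)) = Mul(-241, Rational(18, 23)) = Rational(-4338, 23)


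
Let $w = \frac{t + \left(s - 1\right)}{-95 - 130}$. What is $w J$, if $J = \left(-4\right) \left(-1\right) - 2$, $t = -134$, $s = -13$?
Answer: $\frac{296}{225} \approx 1.3156$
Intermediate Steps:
$J = 2$ ($J = 4 - 2 = 2$)
$w = \frac{148}{225}$ ($w = \frac{-134 - 14}{-95 - 130} = \frac{-134 - 14}{-225} = \left(-134 - 14\right) \left(- \frac{1}{225}\right) = \left(-148\right) \left(- \frac{1}{225}\right) = \frac{148}{225} \approx 0.65778$)
$w J = \frac{148}{225} \cdot 2 = \frac{296}{225}$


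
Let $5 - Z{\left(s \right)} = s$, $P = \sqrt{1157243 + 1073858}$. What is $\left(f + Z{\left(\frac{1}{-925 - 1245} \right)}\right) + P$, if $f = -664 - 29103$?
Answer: $- \frac{64583539}{2170} + \sqrt{2231101} \approx -28268.0$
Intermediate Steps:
$P = \sqrt{2231101} \approx 1493.7$
$f = -29767$ ($f = -664 - 29103 = -29767$)
$Z{\left(s \right)} = 5 - s$
$\left(f + Z{\left(\frac{1}{-925 - 1245} \right)}\right) + P = \left(-29767 + \left(5 - \frac{1}{-925 - 1245}\right)\right) + \sqrt{2231101} = \left(-29767 + \left(5 - \frac{1}{-2170}\right)\right) + \sqrt{2231101} = \left(-29767 + \left(5 - - \frac{1}{2170}\right)\right) + \sqrt{2231101} = \left(-29767 + \left(5 + \frac{1}{2170}\right)\right) + \sqrt{2231101} = \left(-29767 + \frac{10851}{2170}\right) + \sqrt{2231101} = - \frac{64583539}{2170} + \sqrt{2231101}$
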